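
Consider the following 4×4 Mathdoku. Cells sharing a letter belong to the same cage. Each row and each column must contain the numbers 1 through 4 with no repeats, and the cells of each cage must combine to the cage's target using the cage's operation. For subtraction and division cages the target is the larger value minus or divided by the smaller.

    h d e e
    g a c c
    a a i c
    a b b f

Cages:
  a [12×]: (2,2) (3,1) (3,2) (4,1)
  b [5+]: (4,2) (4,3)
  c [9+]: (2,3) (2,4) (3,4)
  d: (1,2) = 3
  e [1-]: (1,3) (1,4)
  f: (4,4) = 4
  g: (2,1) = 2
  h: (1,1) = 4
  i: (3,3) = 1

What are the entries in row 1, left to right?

4 3 2 1

Cage h is a single given cell, which forces (1,1) = 4.
D is a freebie, so (1,2) = 3.
Cage g is a single given cell, so (2,1) = 2.
I is a freebie, so (3,3) = 1.
Cage f is a single given cell, leaving (4,4) = 4.
Column 3 now contains 1; hence (1,3) = 2.
Cage e's pair has difference 1; hence (1,4) = 1.
The 4 cells of cage a must have product 12, which forces (2,2) = 1.
The 3 cells of cage c must have sum 9, so (2,3) = 4.
Cage c needs sum 9; hence (2,4) = 3.
1 is placed in row 3, leaving (3,1) = 3.
Cage a needs product 12, leaving (3,2) = 4.
The 3 cells of cage c must have sum 9, so (3,4) = 2.
The 4 cells of cage a must have product 12, leaving (4,1) = 1.
Cage b needs two cells with sum 5; hence (4,2) = 2.
Cage b's pair has sum 5, leaving (4,3) = 3.
The full grid is 4 3 2 1 / 2 1 4 3 / 3 4 1 2 / 1 2 3 4.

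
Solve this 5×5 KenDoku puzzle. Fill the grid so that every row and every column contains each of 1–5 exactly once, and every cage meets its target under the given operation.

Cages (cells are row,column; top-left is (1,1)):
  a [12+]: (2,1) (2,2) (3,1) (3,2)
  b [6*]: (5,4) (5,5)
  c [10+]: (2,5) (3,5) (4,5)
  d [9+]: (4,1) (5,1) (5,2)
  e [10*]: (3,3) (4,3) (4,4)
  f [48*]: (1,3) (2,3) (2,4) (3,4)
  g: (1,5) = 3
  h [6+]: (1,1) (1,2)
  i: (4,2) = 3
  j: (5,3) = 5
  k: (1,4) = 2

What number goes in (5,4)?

K is a freebie, which forces (1,4) = 2.
Cage g is a single given cell, which forces (1,5) = 3.
I is a freebie; hence (4,2) = 3.
Cage j is given, which forces (5,3) = 5.
2 is placed in column 4, which forces (5,4) = 3.
3 is placed in column 5, so (5,5) = 2.
Cage f needs product 48, leaving (1,3) = 4.
The 4 cells of cage f must have product 48, so (2,3) = 3.
The 3 cells of cage d must have sum 9, so (4,1) = 4.
Cage e has product 10, leaving (4,4) = 5.
Row 4 already has 5, so (4,5) = 1.
Cage d needs sum 9, so (5,1) = 1.
Cage d needs sum 9; hence (5,2) = 4.
Column 1 now contains 1, so (1,1) = 5.
The two cells of cage h must have sum 6, which forces (1,2) = 1.
The 4 cells of cage a must have sum 12; hence (2,1) = 2.
Cage a has sum 12, so (2,2) = 5.
Row 2 now contains 5, leaving (2,5) = 4.
Cage a needs sum 12; hence (3,1) = 3.
Cage a has sum 12; hence (3,2) = 2.
Cage e has product 10, leaving (3,3) = 1.
Row 3 now contains 1, so (3,4) = 4.
Column 5 now contains 4; hence (3,5) = 5.
Row 4 now contains 1, leaving (4,3) = 2.
4 is placed in row 2, which forces (2,4) = 1.
Completed grid: 5 1 4 2 3 / 2 5 3 1 4 / 3 2 1 4 5 / 4 3 2 5 1 / 1 4 5 3 2.

3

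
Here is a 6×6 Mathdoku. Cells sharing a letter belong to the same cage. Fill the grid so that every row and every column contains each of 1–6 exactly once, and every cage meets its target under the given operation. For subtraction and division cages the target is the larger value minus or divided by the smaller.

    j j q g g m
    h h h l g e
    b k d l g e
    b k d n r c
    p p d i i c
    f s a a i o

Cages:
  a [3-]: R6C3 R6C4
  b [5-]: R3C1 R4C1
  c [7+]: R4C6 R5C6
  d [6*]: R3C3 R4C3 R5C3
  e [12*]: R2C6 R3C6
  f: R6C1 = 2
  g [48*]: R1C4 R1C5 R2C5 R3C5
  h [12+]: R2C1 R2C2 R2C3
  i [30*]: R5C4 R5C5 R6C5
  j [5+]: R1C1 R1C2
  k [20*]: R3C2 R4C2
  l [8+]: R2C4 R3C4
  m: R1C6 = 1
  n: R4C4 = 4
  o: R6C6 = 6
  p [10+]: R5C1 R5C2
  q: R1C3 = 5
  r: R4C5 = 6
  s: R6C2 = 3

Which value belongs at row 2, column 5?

2

Cage q is a single given cell; hence R1C3 = 5.
Cage m is given, leaving R1C6 = 1.
Cage n is a single given cell, leaving R4C4 = 4.
Cage r is a single given cell; hence R4C5 = 6.
Cage f is a single given cell, so R6C1 = 2.
S is a freebie, leaving R6C2 = 3.
Cage o is a single given cell, which forces R6C6 = 6.
Cage j's pair has sum 5, so R1C1 = 3.
The two cells of cage j must have sum 5, so R1C2 = 2.
Row 1 now contains 2; hence R1C4 = 6.
Row 1 now contains 2; hence R1C5 = 4.
The two cells of cage b must have difference 5; hence R3C1 = 6.
Cage k needs two cells with product 20, leaving R3C2 = 4.
Row 3 already has 4; hence R3C6 = 3.
Row 4 already has 6, leaving R4C1 = 1.
Row 4 already has 4, so R4C2 = 5.
Row 4 already has 5, leaving R4C6 = 2.
Column 1 now contains 6, which forces R5C1 = 4.
Column 2 now contains 4, leaving R5C2 = 6.
Row 5 already has 4, so R5C6 = 5.
Cage a needs two cells with difference 3, so R6C3 = 4.
Cage a needs two cells with difference 3, which forces R6C4 = 1.
Row 6 already has 1, which forces R6C5 = 5.
Column 1 already has 4, so R2C1 = 5.
Column 2 already has 6; hence R2C2 = 1.
The 3 cells of cage h must have sum 12, so R2C3 = 6.
The two cells of cage l must have sum 8, leaving R2C4 = 3.
1 is placed in row 2, so R2C5 = 2.
3 is placed in column 6, which forces R2C6 = 4.
Cage l needs two cells with sum 8, leaving R3C4 = 5.
Column 5 already has 2, which forces R3C5 = 1.
2 is placed in row 4, which forces R4C3 = 3.
3 is placed in column 4, so R5C4 = 2.
Column 5 already has 2, leaving R5C5 = 3.
Row 3 now contains 1, so R3C3 = 2.
Row 5 now contains 2, so R5C3 = 1.
Filled in: 3 2 5 6 4 1 / 5 1 6 3 2 4 / 6 4 2 5 1 3 / 1 5 3 4 6 2 / 4 6 1 2 3 5 / 2 3 4 1 5 6.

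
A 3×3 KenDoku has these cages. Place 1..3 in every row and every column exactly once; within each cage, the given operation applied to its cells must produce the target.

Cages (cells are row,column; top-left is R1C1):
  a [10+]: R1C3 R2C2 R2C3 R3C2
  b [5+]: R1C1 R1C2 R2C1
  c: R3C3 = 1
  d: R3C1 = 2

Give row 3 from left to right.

2 3 1

D is a freebie, so R3C1 = 2.
Row 3 now contains 2, leaving R3C2 = 3.
C is a freebie, leaving R3C3 = 1.
The 3 cells of cage b must have sum 5, leaving R1C1 = 3.
Cage b has sum 5, so R1C2 = 1.
Cage a needs sum 10, leaving R1C3 = 2.
Column 1 already has 2, so R2C1 = 1.
3 is placed in column 2, so R2C2 = 2.
The 4 cells of cage a must have sum 10, which forces R2C3 = 3.
The full grid is 3 1 2 / 1 2 3 / 2 3 1.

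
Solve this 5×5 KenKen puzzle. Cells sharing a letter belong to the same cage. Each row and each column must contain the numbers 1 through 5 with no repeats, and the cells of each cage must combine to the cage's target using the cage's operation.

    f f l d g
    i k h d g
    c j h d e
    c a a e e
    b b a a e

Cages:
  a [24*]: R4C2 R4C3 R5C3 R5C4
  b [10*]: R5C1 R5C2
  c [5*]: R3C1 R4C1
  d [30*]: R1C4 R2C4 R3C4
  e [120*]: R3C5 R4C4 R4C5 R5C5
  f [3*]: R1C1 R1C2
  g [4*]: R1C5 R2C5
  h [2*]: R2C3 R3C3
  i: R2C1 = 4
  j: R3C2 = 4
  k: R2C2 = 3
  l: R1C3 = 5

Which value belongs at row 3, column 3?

1

Cage l is a single given cell, leaving R1C3 = 5.
Cage i is a single given cell, so R2C1 = 4.
Cage k is given, so R2C2 = 3.
4 is placed in row 2, leaving R2C5 = 1.
Cage j is a single given cell, so R3C2 = 4.
The two cells of cage f must have product 3, which forces R1C1 = 3.
Column 2 already has 3, so R1C2 = 1.
Row 1 now contains 3, so R1C4 = 2.
Column 5 now contains 1; hence R1C5 = 4.
Row 2 now contains 1, which forces R2C3 = 2.
2 is placed in column 4, leaving R2C4 = 5.
The two cells of cage h must have product 2; hence R3C3 = 1.
Column 4 now contains 5, leaving R3C4 = 3.
Column 2 now contains 1; hence R4C2 = 2.
3 is placed in column 4, leaving R4C4 = 4.
Column 2 already has 2, leaving R5C2 = 5.
Column 4 already has 4, so R5C4 = 1.
1 is placed in row 3, leaving R3C1 = 5.
Row 3 now contains 5, so R3C5 = 2.
Cage c's pair has product 5, so R4C1 = 1.
4 is placed in row 4, which forces R4C3 = 3.
Row 4 now contains 3, so R4C5 = 5.
Row 5 already has 5, leaving R5C1 = 2.
Cage a needs product 24; hence R5C3 = 4.
Column 5 already has 2, which forces R5C5 = 3.
Completed grid: 3 1 5 2 4 / 4 3 2 5 1 / 5 4 1 3 2 / 1 2 3 4 5 / 2 5 4 1 3.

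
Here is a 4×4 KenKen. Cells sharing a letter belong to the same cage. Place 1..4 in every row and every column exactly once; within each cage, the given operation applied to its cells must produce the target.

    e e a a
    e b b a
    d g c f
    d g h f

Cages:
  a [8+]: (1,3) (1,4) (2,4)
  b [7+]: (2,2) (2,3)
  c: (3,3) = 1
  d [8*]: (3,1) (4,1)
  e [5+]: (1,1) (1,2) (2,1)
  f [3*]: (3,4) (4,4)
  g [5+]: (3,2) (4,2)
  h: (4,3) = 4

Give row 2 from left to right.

Cage c is given, which forces (3,3) = 1.
1 is placed in row 3, leaving (3,4) = 3.
Cage h is a single given cell, leaving (4,3) = 4.
Column 4 now contains 3; hence (4,4) = 1.
Cage a has sum 8, which forces (1,3) = 2.
Cage a needs sum 8, which forces (1,4) = 4.
Cage b needs two cells with sum 7; hence (2,2) = 4.
Column 3 already has 4, which forces (2,3) = 3.
Cage a has sum 8, leaving (2,4) = 2.
The two cells of cage d must have product 8, so (3,1) = 4.
Cage g needs two cells with sum 5, leaving (3,2) = 2.
Row 4 now contains 4; hence (4,1) = 2.
Cage g's pair has sum 5, so (4,2) = 3.
The 3 cells of cage e must have sum 5; hence (1,1) = 3.
Row 1 now contains 2, so (1,2) = 1.
Row 2 already has 2, leaving (2,1) = 1.
The full grid is 3 1 2 4 / 1 4 3 2 / 4 2 1 3 / 2 3 4 1.

1 4 3 2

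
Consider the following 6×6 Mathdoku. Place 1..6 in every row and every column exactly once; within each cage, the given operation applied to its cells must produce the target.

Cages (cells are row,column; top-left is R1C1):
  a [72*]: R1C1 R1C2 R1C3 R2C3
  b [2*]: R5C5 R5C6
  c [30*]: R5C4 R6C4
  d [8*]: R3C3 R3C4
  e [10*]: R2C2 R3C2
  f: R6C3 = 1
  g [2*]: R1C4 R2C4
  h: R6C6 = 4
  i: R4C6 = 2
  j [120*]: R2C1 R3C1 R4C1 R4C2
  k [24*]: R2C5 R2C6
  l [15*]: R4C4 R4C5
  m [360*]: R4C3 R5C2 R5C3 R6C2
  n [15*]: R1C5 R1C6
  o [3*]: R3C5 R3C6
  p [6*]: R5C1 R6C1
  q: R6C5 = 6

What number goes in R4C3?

Cage i is given, so R4C6 = 2.
Column 6 already has 2, so R5C6 = 1.
F is a freebie, so R6C3 = 1.
Cage q is a single given cell, leaving R6C5 = 6.
Cage h is a single given cell; hence R6C6 = 4.
6 is placed in column 5; hence R2C5 = 4.
Column 6 already has 4, leaving R2C6 = 6.
Cage o needs two cells with product 3, leaving R3C5 = 1.
Column 6 already has 1, so R3C6 = 3.
Cage c needs two cells with product 30, leaving R5C4 = 6.
1 is placed in row 5, leaving R5C5 = 2.
Row 6 already has 6; hence R6C4 = 5.
The two cells of cage n must have product 15, so R1C5 = 3.
Column 6 now contains 3, leaving R1C6 = 5.
The 4 cells of cage m must have product 360, so R4C3 = 6.
Column 4 now contains 5, leaving R4C4 = 3.
Cage l's pair has product 15, leaving R4C5 = 5.
Row 5 already has 2, so R5C1 = 3.
Cage p needs two cells with product 6, which forces R6C1 = 2.
Cage m needs product 360; hence R6C2 = 3.
The 4 cells of cage a must have product 72, leaving R1C3 = 4.
The 4 cells of cage j must have product 120, so R2C1 = 5.
Row 2 already has 5, leaving R2C2 = 2.
Cage a has product 72; hence R2C3 = 3.
2 is placed in row 2, leaving R2C4 = 1.
The 4 cells of cage j must have product 120; hence R3C1 = 6.
Column 2 already has 2, which forces R3C2 = 5.
Column 3 now contains 4, which forces R3C3 = 2.
Row 3 now contains 2, so R3C4 = 4.
Column 2 already has 5; hence R5C2 = 4.
Column 3 now contains 4; hence R5C3 = 5.
Column 1 now contains 6, so R1C1 = 1.
The 4 cells of cage a must have product 72; hence R1C2 = 6.
Column 4 now contains 1, which forces R1C4 = 2.
The 4 cells of cage j must have product 120, which forces R4C1 = 4.
Column 2 already has 4; hence R4C2 = 1.
Completed grid: 1 6 4 2 3 5 / 5 2 3 1 4 6 / 6 5 2 4 1 3 / 4 1 6 3 5 2 / 3 4 5 6 2 1 / 2 3 1 5 6 4.

6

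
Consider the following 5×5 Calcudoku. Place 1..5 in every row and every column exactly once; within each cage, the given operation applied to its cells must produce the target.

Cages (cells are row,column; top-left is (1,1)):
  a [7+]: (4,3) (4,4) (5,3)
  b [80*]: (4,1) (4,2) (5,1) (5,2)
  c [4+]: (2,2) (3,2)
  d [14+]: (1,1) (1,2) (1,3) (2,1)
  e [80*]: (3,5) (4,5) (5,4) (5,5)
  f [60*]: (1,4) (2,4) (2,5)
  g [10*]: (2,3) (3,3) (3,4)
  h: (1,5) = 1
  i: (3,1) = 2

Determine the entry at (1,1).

Cage h is a single given cell, so (1,5) = 1.
Cage i is a single given cell; hence (3,1) = 2.
The 3 cells of cage g must have product 10, leaving (2,3) = 2.
Cage e has product 80; hence (4,5) = 2.
The 4 cells of cage e must have product 80, leaving (5,4) = 2.
Cage d needs sum 14, so (1,2) = 2.
In row 2, 1 can only go at (2,2), so (2,2) = 1.
Column 2 now contains 1; hence (3,2) = 3.
Row 3 needs a 4, and only (3,5) is open for it.
Column 5 now contains 4, leaving (5,5) = 5.
Column 5 now contains 5; hence (2,5) = 3.
The 4 cells of cage b must have product 80, which forces (4,1) = 4.
The 4 cells of cage b must have product 80, which forces (4,2) = 5.
Row 4 now contains 5, which forces (4,3) = 1.
Row 4 already has 1, so (4,4) = 3.
Cage b needs product 80; hence (5,1) = 1.
Row 5 now contains 5, leaving (5,2) = 4.
1 is placed in column 3; hence (5,3) = 3.
Cage d needs sum 14; hence (1,1) = 3.
Cage d needs sum 14, leaving (1,3) = 4.
Row 1 already has 4, which forces (1,4) = 5.
Column 1 now contains 4, which forces (2,1) = 5.
Column 4 already has 5; hence (2,4) = 4.
1 is placed in column 3, so (3,3) = 5.
Cage g needs product 10, leaving (3,4) = 1.
The full grid is 3 2 4 5 1 / 5 1 2 4 3 / 2 3 5 1 4 / 4 5 1 3 2 / 1 4 3 2 5.

3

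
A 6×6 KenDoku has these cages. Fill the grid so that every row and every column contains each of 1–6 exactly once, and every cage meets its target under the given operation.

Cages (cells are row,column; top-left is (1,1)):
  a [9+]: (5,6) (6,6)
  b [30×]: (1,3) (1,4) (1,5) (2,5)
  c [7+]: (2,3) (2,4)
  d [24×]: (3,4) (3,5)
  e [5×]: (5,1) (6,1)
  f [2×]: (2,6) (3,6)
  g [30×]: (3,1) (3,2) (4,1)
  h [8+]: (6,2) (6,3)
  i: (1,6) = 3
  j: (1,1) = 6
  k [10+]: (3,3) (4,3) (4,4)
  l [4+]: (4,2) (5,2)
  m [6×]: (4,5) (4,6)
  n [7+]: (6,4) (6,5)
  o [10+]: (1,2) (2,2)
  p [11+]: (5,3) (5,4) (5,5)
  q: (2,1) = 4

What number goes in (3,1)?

3

J is a freebie; hence (1,1) = 6.
6 is placed in row 1; hence (1,2) = 4.
Cage i is a single given cell; hence (1,6) = 3.
Cage q is a single given cell; hence (2,1) = 4.
Column 2 already has 4, leaving (2,2) = 6.
Cage b needs product 30, leaving (2,5) = 3.
The only place for 1 in row 2 is (2,6).
Column 6 already has 1, so (3,6) = 2.
The two cells of cage m must have product 6, leaving (4,5) = 1.
Column 6 already has 1, which forces (4,6) = 6.
Cage g needs product 30; hence (4,1) = 2.
Row 4 already has 1, which forces (4,2) = 3.
Cage l's pair has sum 4, which forces (5,2) = 1.
Cage g needs product 30, leaving (3,1) = 3.
3 is placed in column 2, leaving (3,2) = 5.
The 3 cells of cage k must have sum 10, so (3,3) = 1.
Row 5 already has 1, leaving (5,1) = 5.
5 is placed in row 5, so (5,6) = 4.
Cage e's pair has product 5, leaving (6,1) = 1.
5 is placed in column 2; hence (6,2) = 2.
Column 6 now contains 4, which forces (6,6) = 5.
The 4 cells of cage b must have product 30, so (1,4) = 1.
Cage h needs two cells with sum 8, leaving (6,3) = 6.
Row 6 now contains 5, so (6,4) = 3.
Cage n needs two cells with sum 7, so (6,5) = 4.
Cage d's pair has product 24, so (3,4) = 4.
4 is placed in column 5, leaving (3,5) = 6.
Column 4 already has 4; hence (4,4) = 5.
Cage p has sum 11, so (5,3) = 3.
Column 5 now contains 6; hence (5,5) = 2.
The 4 cells of cage b must have product 30, leaving (1,3) = 2.
Column 5 now contains 2, which forces (1,5) = 5.
Cage c needs two cells with sum 7, which forces (2,3) = 5.
5 is placed in column 4, which forces (2,4) = 2.
5 is placed in row 4, so (4,3) = 4.
Row 5 now contains 2, which forces (5,4) = 6.
The full grid is 6 4 2 1 5 3 / 4 6 5 2 3 1 / 3 5 1 4 6 2 / 2 3 4 5 1 6 / 5 1 3 6 2 4 / 1 2 6 3 4 5.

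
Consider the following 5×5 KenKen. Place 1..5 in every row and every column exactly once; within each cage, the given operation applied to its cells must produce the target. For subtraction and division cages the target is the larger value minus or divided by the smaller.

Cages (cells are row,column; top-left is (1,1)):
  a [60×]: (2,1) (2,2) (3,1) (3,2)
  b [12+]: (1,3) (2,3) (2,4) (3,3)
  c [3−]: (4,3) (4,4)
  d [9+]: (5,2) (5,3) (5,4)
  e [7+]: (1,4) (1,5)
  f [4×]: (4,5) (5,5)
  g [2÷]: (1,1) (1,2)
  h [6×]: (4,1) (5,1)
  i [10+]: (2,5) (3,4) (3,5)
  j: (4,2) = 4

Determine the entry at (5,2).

Cage j is given; hence (4,2) = 4.
Row 4 already has 4, which forces (4,5) = 1.
Column 5 now contains 1, leaving (5,5) = 4.
Row 4 needs a 3, and only (4,1) is open for it.
Column 1 now contains 3, so (5,1) = 2.
Cage g's pair has quotient 2, which forces (1,2) = 2.
Cage e's pair has sum 7, leaving (1,4) = 4.
Cage e needs two cells with sum 7; hence (1,5) = 3.
Row 1 already has 4, leaving (1,1) = 1.
Row 1 now contains 1, which forces (1,3) = 5.
Cage i needs sum 10, which forces (3,4) = 3.
5 is placed in column 3, which forces (4,3) = 2.
2 is placed in row 4, which forces (4,4) = 5.
5 is placed in column 4, leaving (5,4) = 1.
Cage a has product 60, which forces (2,2) = 3.
Column 4 now contains 1, which forces (2,4) = 2.
2 is placed in row 2, so (2,5) = 5.
The 4 cells of cage a must have product 60; hence (3,2) = 1.
Row 3 already has 1, so (3,3) = 4.
5 is placed in column 5, which forces (3,5) = 2.
The 3 cells of cage d must have sum 9, which forces (5,2) = 5.
1 is placed in row 5, which forces (5,3) = 3.
Row 2 now contains 5; hence (2,1) = 4.
Column 3 now contains 4, which forces (2,3) = 1.
Row 3 now contains 4; hence (3,1) = 5.
Filled in: 1 2 5 4 3 / 4 3 1 2 5 / 5 1 4 3 2 / 3 4 2 5 1 / 2 5 3 1 4.

5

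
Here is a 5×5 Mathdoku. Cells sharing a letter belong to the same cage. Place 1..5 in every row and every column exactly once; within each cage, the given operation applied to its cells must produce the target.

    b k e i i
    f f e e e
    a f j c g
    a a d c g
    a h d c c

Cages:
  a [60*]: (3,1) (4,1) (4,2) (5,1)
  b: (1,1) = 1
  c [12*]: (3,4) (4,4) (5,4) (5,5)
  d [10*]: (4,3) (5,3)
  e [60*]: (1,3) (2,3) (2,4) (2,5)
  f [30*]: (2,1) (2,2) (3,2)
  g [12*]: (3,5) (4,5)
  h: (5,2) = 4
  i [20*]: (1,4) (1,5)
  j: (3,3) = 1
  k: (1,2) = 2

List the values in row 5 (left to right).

B is a freebie, leaving (1,1) = 1.
Cage k is given, which forces (1,2) = 2.
J is a freebie, which forces (3,3) = 1.
Cage h is a single given cell, which forces (5,2) = 4.
The 3 cells of cage f must have product 30, so (2,1) = 2.
Cage a needs product 60, which forces (4,2) = 1.
Cage c needs product 12, which forces (5,4) = 1.
Cage c needs product 12; hence (5,5) = 2.
Cage e needs product 60; hence (2,5) = 1.
Cage d's pair has product 10, leaving (4,3) = 2.
Row 4 now contains 2, which forces (4,4) = 3.
Row 4 now contains 3, so (4,5) = 4.
2 is placed in row 5; hence (5,3) = 5.
Cage i's pair has product 20, which forces (1,4) = 4.
Column 5 already has 4, so (1,5) = 5.
The 4 cells of cage e must have product 60, which forces (2,4) = 5.
Cage a has product 60; hence (3,1) = 4.
3 is placed in column 4, leaving (3,4) = 2.
Column 5 already has 4, leaving (3,5) = 3.
Row 4 already has 4, leaving (4,1) = 5.
5 is placed in row 5; hence (5,1) = 3.
Row 1 now contains 4, which forces (1,3) = 3.
Row 2 now contains 5; hence (2,2) = 3.
Cage e needs product 60; hence (2,3) = 4.
Row 3 already has 3, which forces (3,2) = 5.
Filled in: 1 2 3 4 5 / 2 3 4 5 1 / 4 5 1 2 3 / 5 1 2 3 4 / 3 4 5 1 2.

3 4 5 1 2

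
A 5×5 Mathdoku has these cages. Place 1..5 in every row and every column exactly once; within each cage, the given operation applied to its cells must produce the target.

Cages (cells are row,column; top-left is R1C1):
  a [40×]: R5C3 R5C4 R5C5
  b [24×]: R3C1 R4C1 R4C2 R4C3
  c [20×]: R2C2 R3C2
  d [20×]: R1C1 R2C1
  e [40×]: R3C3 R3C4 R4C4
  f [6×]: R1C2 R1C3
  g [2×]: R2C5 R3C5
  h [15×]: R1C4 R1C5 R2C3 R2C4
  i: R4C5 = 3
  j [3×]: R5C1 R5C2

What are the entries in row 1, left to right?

4 2 3 1 5

Cage i is given, leaving R4C5 = 3.
The 4 cells of cage b must have product 24, so R3C1 = 3.
Column 1 now contains 3, leaving R5C1 = 1.
Row 5 now contains 1; hence R5C2 = 3.
Column 2 already has 3, so R1C2 = 2.
Cage f's pair has product 6, so R1C3 = 3.
The 4 cells of cage h must have product 15, so R2C3 = 1.
Cage h has product 15, so R2C4 = 3.
Row 2 now contains 1, leaving R2C5 = 2.
2 is placed in column 5, which forces R3C5 = 1.
Cage h has product 15; hence R1C4 = 1.
Column 5 now contains 1, leaving R1C5 = 5.
The 4 cells of cage b must have product 24, so R4C2 = 1.
Column 5 already has 5, leaving R5C5 = 4.
Row 1 already has 5; hence R1C1 = 4.
The two cells of cage d must have product 20, which forces R2C1 = 5.
Row 2 already has 5; hence R2C2 = 4.
Column 2 already has 4; hence R3C2 = 5.
Column 1 already has 4; hence R4C1 = 2.
Row 4 already has 2, so R4C3 = 4.
Row 4 already has 4, leaving R4C4 = 5.
5 is placed in column 4, so R5C4 = 2.
Column 3 now contains 4; hence R3C3 = 2.
2 is placed in column 4; hence R3C4 = 4.
Row 5 already has 2, so R5C3 = 5.
The full grid is 4 2 3 1 5 / 5 4 1 3 2 / 3 5 2 4 1 / 2 1 4 5 3 / 1 3 5 2 4.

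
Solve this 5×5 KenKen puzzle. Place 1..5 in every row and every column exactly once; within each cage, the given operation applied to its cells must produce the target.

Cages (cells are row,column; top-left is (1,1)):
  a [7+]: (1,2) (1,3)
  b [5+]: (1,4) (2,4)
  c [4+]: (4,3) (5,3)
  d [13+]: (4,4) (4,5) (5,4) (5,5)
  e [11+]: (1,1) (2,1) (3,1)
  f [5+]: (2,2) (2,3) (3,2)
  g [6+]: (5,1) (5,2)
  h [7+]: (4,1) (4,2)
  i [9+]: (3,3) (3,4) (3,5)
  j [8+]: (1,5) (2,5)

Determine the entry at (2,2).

The only place for 1 in row 1 is (1,4).
Cage b needs two cells with sum 5, which forces (2,4) = 4.
Column 1 needs a 1, and only (5,1) is open for it.
Cage c needs two cells with sum 4, which forces (4,3) = 1.
Cage g needs two cells with sum 6, which forces (5,2) = 5.
1 is placed in row 5, which forces (5,3) = 3.
Row 5 now contains 3; hence (5,4) = 2.
Row 5 now contains 2, leaving (5,5) = 4.
Cage f has sum 5, leaving (2,2) = 1.
1 is placed in column 3, which forces (2,3) = 2.
Cage f needs sum 5, so (3,2) = 2.
Cage i needs sum 9, which forces (3,4) = 3.
Row 3 now contains 2, which forces (3,5) = 1.
Cage d needs sum 13, leaving (4,4) = 5.
The 4 cells of cage d must have sum 13, which forces (4,5) = 2.
Cage e needs sum 11; hence (1,1) = 2.
2 is placed in column 2, which forces (1,2) = 3.
The two cells of cage a must have sum 7, leaving (1,3) = 4.
Row 1 now contains 3, leaving (1,5) = 5.
2 is placed in row 2, which forces (2,1) = 5.
Column 5 already has 5, which forces (2,5) = 3.
The 3 cells of cage e must have sum 11, leaving (3,1) = 4.
Cage i needs sum 9, leaving (3,3) = 5.
Column 1 already has 4, so (4,1) = 3.
Column 2 now contains 3, leaving (4,2) = 4.
The full grid is 2 3 4 1 5 / 5 1 2 4 3 / 4 2 5 3 1 / 3 4 1 5 2 / 1 5 3 2 4.

1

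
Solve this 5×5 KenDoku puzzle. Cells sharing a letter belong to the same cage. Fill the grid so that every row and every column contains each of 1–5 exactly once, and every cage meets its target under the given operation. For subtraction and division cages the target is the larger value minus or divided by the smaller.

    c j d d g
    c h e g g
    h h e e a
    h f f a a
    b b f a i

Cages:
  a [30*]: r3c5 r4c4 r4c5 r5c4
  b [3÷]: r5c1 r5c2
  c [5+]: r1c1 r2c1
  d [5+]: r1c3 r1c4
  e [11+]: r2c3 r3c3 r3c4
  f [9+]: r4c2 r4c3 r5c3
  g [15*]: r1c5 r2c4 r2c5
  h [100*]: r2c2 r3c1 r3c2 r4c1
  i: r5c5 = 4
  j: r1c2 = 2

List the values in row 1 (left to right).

Cage j is a single given cell, leaving r1c2 = 2.
Cage i is a single given cell, leaving r5c5 = 4.
In row 1, 5 can only go at r1c5, so r1c5 = 5.
Row 1 needs a 3, and only r1c1 is open for it.
The two cells of cage c must have sum 5, so r2c1 = 2.
Column 1 already has 3; hence r5c1 = 1.
Cage b's pair has quotient 3, leaving r5c2 = 3.
Cage f has sum 9, so r4c3 = 3.
The 4 cells of cage a must have product 30, leaving r3c5 = 3.
Cage g has product 15; hence r2c4 = 3.
Column 5 already has 3; hence r2c5 = 1.
Column 5 now contains 1, leaving r4c5 = 2.
1 is placed in row 2, so r2c2 = 5.
Row 2 already has 5, which forces r2c3 = 4.
Cage h needs product 100, so r3c2 = 1.
Column 2 already has 1, which forces r4c2 = 4.
Cage a needs product 30, which forces r4c4 = 1.
Cage a has product 30, leaving r5c4 = 5.
Column 3 already has 4, which forces r1c3 = 1.
1 is placed in column 4; hence r1c4 = 4.
Cage h has product 100; hence r3c1 = 4.
Cage e has sum 11, so r3c3 = 5.
Cage e needs sum 11, which forces r3c4 = 2.
Row 4 already has 4, so r4c1 = 5.
Row 5 already has 5; hence r5c3 = 2.
Completed grid: 3 2 1 4 5 / 2 5 4 3 1 / 4 1 5 2 3 / 5 4 3 1 2 / 1 3 2 5 4.

3 2 1 4 5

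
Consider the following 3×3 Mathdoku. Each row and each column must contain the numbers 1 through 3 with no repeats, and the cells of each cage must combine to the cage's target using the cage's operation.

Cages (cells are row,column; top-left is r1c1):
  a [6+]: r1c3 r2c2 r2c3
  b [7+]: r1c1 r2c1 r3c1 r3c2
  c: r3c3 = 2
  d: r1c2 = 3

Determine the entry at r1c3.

D is a freebie, which forces r1c2 = 3.
The 4 cells of cage b must have sum 7, so r3c2 = 1.
Cage c is a single given cell, leaving r3c3 = 2.
Column 3 already has 2; hence r1c3 = 1.
1 is placed in column 2; hence r2c2 = 2.
The 3 cells of cage a must have sum 6, which forces r2c3 = 3.
Row 3 now contains 2, leaving r3c1 = 3.
Row 1 now contains 1, leaving r1c1 = 2.
Row 2 now contains 2, which forces r2c1 = 1.
Completed grid: 2 3 1 / 1 2 3 / 3 1 2.

1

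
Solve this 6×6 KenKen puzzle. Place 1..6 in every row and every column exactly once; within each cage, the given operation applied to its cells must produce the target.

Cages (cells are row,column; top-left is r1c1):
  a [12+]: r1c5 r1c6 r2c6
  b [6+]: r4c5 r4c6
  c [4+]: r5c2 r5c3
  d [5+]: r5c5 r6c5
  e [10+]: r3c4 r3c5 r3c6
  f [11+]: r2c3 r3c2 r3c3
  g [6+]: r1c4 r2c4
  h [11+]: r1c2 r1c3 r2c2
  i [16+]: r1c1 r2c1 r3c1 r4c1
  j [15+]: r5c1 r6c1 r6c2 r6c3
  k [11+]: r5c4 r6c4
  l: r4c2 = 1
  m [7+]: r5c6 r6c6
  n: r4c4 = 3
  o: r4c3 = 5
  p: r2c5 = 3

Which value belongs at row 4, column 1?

6

Cage p is a single given cell, so r2c5 = 3.
L is a freebie, leaving r4c2 = 1.
Cage o is a single given cell, which forces r4c3 = 5.
Cage n is given, which forces r4c4 = 3.
Column 2 now contains 1; hence r5c2 = 3.
Row 5 already has 3, which forces r5c3 = 1.
Cage d's pair has sum 5; hence r5c5 = 4.
Cage d needs two cells with sum 5; hence r6c5 = 1.
Column 5 already has 4, so r4c5 = 2.
Cage b's pair has sum 6, which forces r4c6 = 4.
Row 4 now contains 4, so r4c1 = 6.
Row 5 needs a 6, and only r5c4 is open for it.
Column 4 already has 6, leaving r6c4 = 5.
Row 6 now contains 5, leaving r6c6 = 2.
Cage j has sum 15, leaving r5c1 = 2.
Column 6 already has 2; hence r5c6 = 5.
Cage a needs sum 12, which forces r1c5 = 5.
5 is placed in column 5, leaving r3c5 = 6.
Cage e has sum 10, so r3c4 = 1.
Cage e needs sum 10; hence r3c6 = 3.
Cage f has sum 11, leaving r3c2 = 5.
Cage i needs sum 16, so r1c1 = 1.
Cage h has sum 11, which forces r1c3 = 3.
Row 1 now contains 1, leaving r1c6 = 6.
Cage i needs sum 16, leaving r2c1 = 5.
6 is placed in column 6, so r2c6 = 1.
Row 3 already has 5; hence r3c1 = 4.
Row 3 already has 4, so r3c3 = 2.
Column 1 now contains 4, so r6c1 = 3.
Row 1 already has 6, so r1c2 = 2.
Row 1 already has 2, so r1c4 = 4.
Cage h needs sum 11, which forces r2c2 = 6.
Column 3 now contains 2, leaving r2c3 = 4.
4 is placed in column 4, so r2c4 = 2.
Column 2 already has 6, leaving r6c2 = 4.
Column 3 already has 4, so r6c3 = 6.
Completed grid: 1 2 3 4 5 6 / 5 6 4 2 3 1 / 4 5 2 1 6 3 / 6 1 5 3 2 4 / 2 3 1 6 4 5 / 3 4 6 5 1 2.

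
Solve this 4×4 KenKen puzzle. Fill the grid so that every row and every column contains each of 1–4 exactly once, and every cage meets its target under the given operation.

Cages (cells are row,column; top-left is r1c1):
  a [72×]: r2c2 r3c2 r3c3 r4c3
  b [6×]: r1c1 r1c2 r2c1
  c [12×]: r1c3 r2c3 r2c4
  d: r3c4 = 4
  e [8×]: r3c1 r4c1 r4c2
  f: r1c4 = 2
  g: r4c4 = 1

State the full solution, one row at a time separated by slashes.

F is a freebie, which forces r1c4 = 2.
D is a freebie; hence r3c4 = 4.
G is a freebie, leaving r4c4 = 1.
The 3 cells of cage b must have product 6, leaving r2c1 = 2.
1 is placed in column 4, leaving r2c4 = 3.
Cage e needs product 8; hence r3c1 = 1.
Column 1 already has 2; hence r4c1 = 4.
Row 4 now contains 4, leaving r4c2 = 2.
Row 4 now contains 4, leaving r4c3 = 3.
Column 1 now contains 1, so r1c1 = 3.
The 3 cells of cage b must have product 6; hence r1c2 = 1.
1 is placed in row 1, leaving r1c3 = 4.
Row 2 already has 3, leaving r2c2 = 4.
Column 3 already has 4; hence r2c3 = 1.
Column 2 already has 2, so r3c2 = 3.
Column 3 already has 3, which forces r3c3 = 2.

3 1 4 2 / 2 4 1 3 / 1 3 2 4 / 4 2 3 1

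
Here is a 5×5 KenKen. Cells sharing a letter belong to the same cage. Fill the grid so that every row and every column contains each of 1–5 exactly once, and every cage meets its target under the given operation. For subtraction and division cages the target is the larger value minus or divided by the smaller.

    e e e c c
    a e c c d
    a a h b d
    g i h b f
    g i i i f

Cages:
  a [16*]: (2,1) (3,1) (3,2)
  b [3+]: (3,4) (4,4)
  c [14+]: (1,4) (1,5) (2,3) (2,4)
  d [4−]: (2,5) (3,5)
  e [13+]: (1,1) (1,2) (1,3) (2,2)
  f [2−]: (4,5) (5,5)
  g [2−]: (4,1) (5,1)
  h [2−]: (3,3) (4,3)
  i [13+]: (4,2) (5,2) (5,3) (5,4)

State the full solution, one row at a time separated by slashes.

Row 3 needs a 3, and only (3,3) is open for it.
Row 3 needs a 5, and only (3,5) is open for it.
Column 5 now contains 5, which forces (2,5) = 1.
In column 5, 3 can only go at (1,5), so (1,5) = 3.
Cage c needs sum 14, so (1,4) = 4.
The 4 cells of cage e must have sum 13, leaving (2,2) = 5.
5 is placed in row 2, leaving (2,4) = 3.
Column 4 already has 3, so (5,4) = 5.
The 4 cells of cage c must have sum 14, which forces (2,3) = 4.
4 is placed in row 2, so (2,1) = 2.
Cage a needs product 16, leaving (3,1) = 4.
Cage a needs product 16, which forces (3,2) = 2.
Row 3 now contains 2, so (3,4) = 1.
1 is placed in column 4; hence (4,4) = 2.
Row 4 now contains 2; hence (4,5) = 4.
Column 5 already has 4, leaving (5,5) = 2.
Cage e has sum 13; hence (1,1) = 5.
Column 2 now contains 2, which forces (1,2) = 1.
Cage e has sum 13, so (1,3) = 2.
Row 4 already has 4, so (4,2) = 3.
Cage i has sum 13, leaving (5,2) = 4.
2 is placed in row 5, so (5,3) = 1.
Row 4 already has 3, which forces (4,1) = 1.
1 is placed in column 3, leaving (4,3) = 5.
Row 5 already has 1, leaving (5,1) = 3.

5 1 2 4 3 / 2 5 4 3 1 / 4 2 3 1 5 / 1 3 5 2 4 / 3 4 1 5 2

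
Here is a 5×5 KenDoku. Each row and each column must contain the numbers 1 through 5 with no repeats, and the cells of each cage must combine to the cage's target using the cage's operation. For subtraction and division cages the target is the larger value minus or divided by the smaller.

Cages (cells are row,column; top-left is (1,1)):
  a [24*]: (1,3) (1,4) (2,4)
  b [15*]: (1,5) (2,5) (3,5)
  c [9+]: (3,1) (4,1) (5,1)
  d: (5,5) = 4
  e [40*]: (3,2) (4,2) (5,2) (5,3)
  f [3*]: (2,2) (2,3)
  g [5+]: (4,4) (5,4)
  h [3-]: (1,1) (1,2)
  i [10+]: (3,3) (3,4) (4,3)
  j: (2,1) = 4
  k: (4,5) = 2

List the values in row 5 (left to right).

Cage j is given, leaving (2,1) = 4.
K is a freebie, which forces (4,5) = 2.
Cage d is a single given cell, leaving (5,5) = 4.
The only place for 2 in row 2 is (2,4).
Cage g's pair has sum 5, so (4,4) = 4.
Column 4 already has 2; hence (5,4) = 1.
Cage a needs product 24; hence (1,3) = 4.
4 is placed in column 4; hence (1,4) = 3.
Cage e needs product 40; hence (3,2) = 4.
Column 3 now contains 4, leaving (3,3) = 2.
Column 4 now contains 3, which forces (3,4) = 5.
The 4 cells of cage e must have product 40; hence (4,2) = 1.
Column 3 already has 2; hence (5,3) = 5.
Column 2 now contains 1, which forces (2,2) = 3.
The two cells of cage f must have product 3; hence (2,3) = 1.
Row 2 now contains 1; hence (2,5) = 5.
Cage c has sum 9, leaving (3,1) = 1.
1 is placed in row 3, which forces (3,5) = 3.
Cage c has sum 9, leaving (4,1) = 5.
Column 3 now contains 5, leaving (4,3) = 3.
Row 5 now contains 5, so (5,1) = 3.
Row 5 now contains 5; hence (5,2) = 2.
Column 1 now contains 5, so (1,1) = 2.
Column 2 now contains 2, leaving (1,2) = 5.
5 is placed in column 5; hence (1,5) = 1.
The full grid is 2 5 4 3 1 / 4 3 1 2 5 / 1 4 2 5 3 / 5 1 3 4 2 / 3 2 5 1 4.

3 2 5 1 4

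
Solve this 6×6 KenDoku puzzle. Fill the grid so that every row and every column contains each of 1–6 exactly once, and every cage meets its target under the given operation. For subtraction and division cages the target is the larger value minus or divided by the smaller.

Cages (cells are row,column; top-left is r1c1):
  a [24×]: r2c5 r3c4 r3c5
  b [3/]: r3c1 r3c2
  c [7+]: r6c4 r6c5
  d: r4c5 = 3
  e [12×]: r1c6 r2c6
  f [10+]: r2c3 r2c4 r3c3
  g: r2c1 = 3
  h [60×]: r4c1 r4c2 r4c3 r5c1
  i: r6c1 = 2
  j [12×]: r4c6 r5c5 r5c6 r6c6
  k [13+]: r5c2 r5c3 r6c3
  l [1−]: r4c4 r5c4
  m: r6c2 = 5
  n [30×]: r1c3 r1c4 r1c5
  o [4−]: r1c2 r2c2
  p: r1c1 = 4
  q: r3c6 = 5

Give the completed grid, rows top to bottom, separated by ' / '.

P is a freebie, so r1c1 = 4.
Cage g is a single given cell, leaving r2c1 = 3.
Cage q is given; hence r3c6 = 5.
Cage d is a single given cell, so r4c5 = 3.
I is a freebie; hence r6c1 = 2.
Cage m is a single given cell, so r6c2 = 5.
In column 2, 1 can only go at r4c2, so r4c2 = 1.
Cage h needs product 60; hence r4c3 = 2.
The 4 cells of cage j must have product 12, so r5c5 = 1.
Cage j needs product 12, leaving r6c6 = 1.
The two cells of cage c must have sum 7, which forces r6c4 = 3.
Cage c's pair has sum 7, so r6c5 = 4.
Cage a has product 24; hence r2c5 = 2.
Cage a needs product 24; hence r3c4 = 2.
Cage a has product 24; hence r3c5 = 6.
4 is placed in row 6, which forces r6c3 = 6.
The two cells of cage o must have difference 4; hence r1c2 = 2.
Cage n has product 30, which forces r1c3 = 1.
Cage n needs product 30, so r1c4 = 6.
Column 5 now contains 6, which forces r1c5 = 5.
2 is placed in row 1, which forces r1c6 = 3.
Row 2 already has 2; hence r2c2 = 6.
Row 2 already has 6; hence r2c6 = 4.
Row 3 already has 6; hence r3c1 = 1.
Row 3 now contains 2, so r3c2 = 3.
3 is placed in row 3, so r3c3 = 4.
Column 6 already has 4; hence r4c6 = 6.
Column 2 already has 3, so r5c2 = 4.
Row 5 already has 4, leaving r5c4 = 5.
Column 6 already has 3, which forces r5c6 = 2.
Row 2 already has 4, which forces r2c3 = 5.
Column 4 already has 5, so r2c4 = 1.
Row 4 now contains 6, leaving r4c1 = 5.
Column 4 already has 5, leaving r4c4 = 4.
Row 5 now contains 5, leaving r5c1 = 6.
Row 5 now contains 5, leaving r5c3 = 3.

4 2 1 6 5 3 / 3 6 5 1 2 4 / 1 3 4 2 6 5 / 5 1 2 4 3 6 / 6 4 3 5 1 2 / 2 5 6 3 4 1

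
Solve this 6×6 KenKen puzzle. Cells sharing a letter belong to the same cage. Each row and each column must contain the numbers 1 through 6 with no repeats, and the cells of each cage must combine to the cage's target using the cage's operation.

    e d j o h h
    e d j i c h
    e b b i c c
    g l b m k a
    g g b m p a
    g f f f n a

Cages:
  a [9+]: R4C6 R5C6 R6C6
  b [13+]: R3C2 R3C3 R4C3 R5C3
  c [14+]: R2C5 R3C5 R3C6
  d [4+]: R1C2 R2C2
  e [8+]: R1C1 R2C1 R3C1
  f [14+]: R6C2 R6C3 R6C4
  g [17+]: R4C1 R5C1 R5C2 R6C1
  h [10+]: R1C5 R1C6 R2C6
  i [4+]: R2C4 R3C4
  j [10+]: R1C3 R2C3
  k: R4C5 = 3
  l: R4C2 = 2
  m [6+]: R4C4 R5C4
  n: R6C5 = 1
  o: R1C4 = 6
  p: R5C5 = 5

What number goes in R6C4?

Cage o is a single given cell, leaving R1C4 = 6.
L is a freebie; hence R4C2 = 2.
Cage k is a single given cell, leaving R4C5 = 3.
Cage p is given, so R5C5 = 5.
Cage n is given; hence R6C5 = 1.
Row 1 already has 6, which forces R1C3 = 4.
Row 1 already has 4, which forces R1C5 = 2.
The two cells of cage j must have sum 10, which forces R2C3 = 6.
6 is placed in row 2, which forces R2C5 = 4.
Column 5 already has 2, so R3C5 = 6.
Row 3 already has 6, which forces R3C6 = 4.
Cage b has sum 13, leaving R4C3 = 5.
Row 4 now contains 5, so R4C4 = 4.
Cage f has sum 14, so R6C2 = 6.
Column 3 already has 5, so R6C3 = 3.
Row 6 already has 3; hence R6C4 = 5.
Row 6 already has 5, so R6C6 = 2.
Cage b needs sum 13, leaving R3C2 = 5.
Cage g needs sum 17, leaving R4C1 = 6.
Row 4 already has 6, which forces R4C6 = 1.
Cage g has sum 17, so R5C1 = 3.
The 4 cells of cage g must have sum 17, which forces R5C2 = 4.
The two cells of cage m must have sum 6; hence R5C4 = 2.
Column 6 now contains 1, so R5C6 = 6.
Row 6 now contains 2; hence R6C1 = 4.
Cage b has sum 13; hence R3C3 = 2.
Row 5 already has 2, so R5C3 = 1.
Cage e has sum 8, so R1C1 = 5.
Row 1 already has 5, which forces R1C6 = 3.
Cage e needs sum 8; hence R2C1 = 2.
3 is placed in column 6, which forces R2C6 = 5.
Row 3 already has 2, so R3C1 = 1.
Row 3 now contains 1, which forces R3C4 = 3.
Row 1 already has 3, so R1C2 = 1.
Cage d's pair has sum 4, which forces R2C2 = 3.
3 is placed in column 4, so R2C4 = 1.
The full grid is 5 1 4 6 2 3 / 2 3 6 1 4 5 / 1 5 2 3 6 4 / 6 2 5 4 3 1 / 3 4 1 2 5 6 / 4 6 3 5 1 2.

5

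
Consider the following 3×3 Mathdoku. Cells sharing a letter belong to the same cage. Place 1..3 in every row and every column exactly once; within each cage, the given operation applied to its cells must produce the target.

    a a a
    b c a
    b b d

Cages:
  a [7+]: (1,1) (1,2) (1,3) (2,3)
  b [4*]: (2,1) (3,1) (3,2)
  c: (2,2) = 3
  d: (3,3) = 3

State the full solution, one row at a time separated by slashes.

3 1 2 / 2 3 1 / 1 2 3

Cage b needs product 4, which forces (2,1) = 2.
Cage c is a single given cell, so (2,2) = 3.
The 4 cells of cage a must have sum 7, leaving (2,3) = 1.
Cage b has product 4, so (3,1) = 1.
Cage b needs product 4, so (3,2) = 2.
Cage d is a single given cell; hence (3,3) = 3.
Column 1 now contains 1, which forces (1,1) = 3.
Column 2 already has 2, which forces (1,2) = 1.
Column 3 now contains 3, which forces (1,3) = 2.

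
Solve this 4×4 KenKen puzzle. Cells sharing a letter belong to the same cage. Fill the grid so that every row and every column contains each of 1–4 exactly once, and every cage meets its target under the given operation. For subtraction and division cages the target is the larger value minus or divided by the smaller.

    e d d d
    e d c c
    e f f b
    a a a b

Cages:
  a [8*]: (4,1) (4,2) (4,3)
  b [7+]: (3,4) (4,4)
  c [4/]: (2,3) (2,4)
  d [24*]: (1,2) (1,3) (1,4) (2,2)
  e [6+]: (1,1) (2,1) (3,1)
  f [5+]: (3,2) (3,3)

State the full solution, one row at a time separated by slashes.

3 4 1 2 / 2 3 4 1 / 1 2 3 4 / 4 1 2 3

The only place for 3 in row 4 is (4,4).
Column 4 already has 3, leaving (3,4) = 4.
The two cells of cage c must have quotient 4, leaving (2,3) = 4.
Column 4 already has 4; hence (2,4) = 1.
Cage d needs product 24, leaving (1,2) = 4.
Cage d has product 24; hence (1,3) = 1.
Column 4 already has 1; hence (1,4) = 2.
Cage d needs product 24, so (2,2) = 3.
Column 2 already has 3, which forces (3,2) = 2.
Row 3 now contains 2, so (3,3) = 3.
Column 2 already has 2; hence (4,2) = 1.
Column 3 already has 1, which forces (4,3) = 2.
Row 1 already has 2; hence (1,1) = 3.
Row 2 already has 3, so (2,1) = 2.
3 is placed in row 3; hence (3,1) = 1.
Row 4 now contains 2, so (4,1) = 4.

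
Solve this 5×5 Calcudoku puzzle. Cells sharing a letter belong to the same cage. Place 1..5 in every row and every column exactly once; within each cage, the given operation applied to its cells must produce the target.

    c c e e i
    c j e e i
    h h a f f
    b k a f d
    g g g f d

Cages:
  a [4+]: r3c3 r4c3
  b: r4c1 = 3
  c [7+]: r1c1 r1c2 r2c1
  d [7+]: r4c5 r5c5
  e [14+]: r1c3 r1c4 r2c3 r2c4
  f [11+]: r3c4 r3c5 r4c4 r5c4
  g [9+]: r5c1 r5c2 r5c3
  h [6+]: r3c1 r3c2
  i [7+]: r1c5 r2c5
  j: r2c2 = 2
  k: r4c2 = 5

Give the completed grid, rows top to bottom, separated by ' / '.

5 1 4 2 3 / 1 2 5 3 4 / 2 4 3 5 1 / 3 5 1 4 2 / 4 3 2 1 5

Cage j is a single given cell, leaving r2c2 = 2.
Cage b is a single given cell, so r4c1 = 3.
Cage k is given; hence r4c2 = 5.
3 is placed in row 4; hence r4c3 = 1.
Column 3 now contains 1, so r3c3 = 3.
Cage g needs sum 9, leaving r5c2 = 3.
Row 5 now contains 3; hence r5c5 = 5.
Cage d needs two cells with sum 7, which forces r4c5 = 2.
Row 4 now contains 2; hence r4c4 = 4.
Row 1 needs a 1, and only r1c2 is open for it.
The two cells of cage h must have sum 6, which forces r3c1 = 2.
Column 2 now contains 1, so r3c2 = 4.
Row 3 now contains 4, which forces r3c5 = 1.
2 is placed in column 1, leaving r5c1 = 4.
4 is placed in row 5, which forces r5c3 = 2.
2 is placed in row 5, leaving r5c4 = 1.
2 is placed in column 1; hence r1c1 = 5.
5 is placed in row 1, so r1c3 = 4.
Cage e has sum 14, leaving r1c4 = 2.
Row 1 now contains 4, which forces r1c5 = 3.
4 is placed in column 1, which forces r2c1 = 1.
Column 3 already has 4; hence r2c3 = 5.
Cage e has sum 14; hence r2c4 = 3.
Column 5 already has 3; hence r2c5 = 4.
Row 3 already has 1, which forces r3c4 = 5.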